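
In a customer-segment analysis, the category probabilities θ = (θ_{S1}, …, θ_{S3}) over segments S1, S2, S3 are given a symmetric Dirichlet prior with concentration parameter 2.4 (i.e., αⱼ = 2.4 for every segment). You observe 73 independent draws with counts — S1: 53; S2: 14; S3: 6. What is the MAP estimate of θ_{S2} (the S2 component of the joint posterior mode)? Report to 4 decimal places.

0.1995

The Dirichlet prior is conjugate to the Multinomial likelihood: each posterior αⱼ = prior αⱼ + observed count nⱼ.
Posterior concentration: (55.4, 16.4, 8.4), total = 80.2.
Joint mode component: (α_{S2}−1)/(Σα−K) = 15.4/77.2 = 0.1995.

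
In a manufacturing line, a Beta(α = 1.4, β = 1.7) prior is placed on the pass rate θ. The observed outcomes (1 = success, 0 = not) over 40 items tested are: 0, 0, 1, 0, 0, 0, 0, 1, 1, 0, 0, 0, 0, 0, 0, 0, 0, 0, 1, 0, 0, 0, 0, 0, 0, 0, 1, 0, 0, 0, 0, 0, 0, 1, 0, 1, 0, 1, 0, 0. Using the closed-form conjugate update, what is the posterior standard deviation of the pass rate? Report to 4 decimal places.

0.0622

The Beta prior is conjugate to a Binomial/Bernoulli likelihood; the update adds successes to α and failures to β.
Posterior: Beta(α+k, β+n−k) = Beta(1.4+8, 1.7+32) = Beta(9.4, 33.7).
Var = αβ/((α+β)²(α+β+1)) = 9.4·33.7/(43.1²·44.1) = 0.00386691; SD = √0.00386691 = 0.0622.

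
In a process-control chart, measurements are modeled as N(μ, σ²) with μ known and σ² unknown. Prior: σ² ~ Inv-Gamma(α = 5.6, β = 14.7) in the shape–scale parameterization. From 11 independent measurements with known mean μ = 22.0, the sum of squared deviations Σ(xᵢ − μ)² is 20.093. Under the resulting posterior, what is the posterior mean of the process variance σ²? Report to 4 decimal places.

With known mean μ and an Inverse-Gamma(α, β) prior on σ², the Normal likelihood is conjugate: posterior is Inv-Gamma(α + n/2, β + Σ(xᵢ−μ)²/2).
Posterior: Inv-Gamma(5.6 + 11/2, 14.7 + 20.093/2) = Inv-Gamma(11.10, 24.7465).
E[σ²|data] = β/(α−1) = 24.7465/10.10 = 2.4501.

2.4501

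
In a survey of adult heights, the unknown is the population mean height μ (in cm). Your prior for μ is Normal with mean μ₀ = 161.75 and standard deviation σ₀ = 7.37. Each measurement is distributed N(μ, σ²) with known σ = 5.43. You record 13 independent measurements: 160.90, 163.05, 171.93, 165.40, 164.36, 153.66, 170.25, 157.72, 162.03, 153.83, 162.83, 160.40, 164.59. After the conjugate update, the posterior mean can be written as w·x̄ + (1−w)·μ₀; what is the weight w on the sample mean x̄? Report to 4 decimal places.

0.9599

For Normal data with known variance σ², a Normal(μ₀, σ₀²) prior on μ is conjugate. Posterior precision = 1/σ₀² + n/σ²; posterior mean is the precision-weighted average of μ₀ and x̄.
σ₀² = 7.37² = 54.3169, σ² = 5.43² = 29.4849. Prior precision 1/σ₀² = 1/54.3169; data precision n/σ² = 13/29.4849.
w = (n/σ²)/(1/σ₀² + n/σ²) = n·σ₀²/(σ² + n·σ₀²) = 13·54.3169/(29.4849 + 13·54.3169) = 706.1197/735.6046 = 0.9599.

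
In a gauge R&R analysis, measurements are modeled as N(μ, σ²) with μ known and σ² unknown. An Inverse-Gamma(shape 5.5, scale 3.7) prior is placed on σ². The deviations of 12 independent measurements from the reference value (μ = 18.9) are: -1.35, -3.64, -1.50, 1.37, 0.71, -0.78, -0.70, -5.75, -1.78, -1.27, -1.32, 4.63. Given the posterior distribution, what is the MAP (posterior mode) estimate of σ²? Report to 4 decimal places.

With known mean μ and an Inverse-Gamma(α, β) prior on σ², the Normal likelihood is conjugate: posterior is Inv-Gamma(α + n/2, β + Σ(xᵢ−μ)²/2).
Σ(xᵢ−μ)² = (-1.35)² + (-3.64)² + (-1.50)² + (1.37)² + (0.71)² + (-0.78)² + (-0.70)² + (-5.75)² + (-1.78)² + (-1.27)² + (-1.32)² + (4.63)² = 81.8246.
Posterior: Inv-Gamma(5.5 + 12/2, 3.7 + 81.8246/2) = Inv-Gamma(11.50, 44.61230).
Mode = β/(α+1) = 44.61230/12.50 = 3.5690.

3.5690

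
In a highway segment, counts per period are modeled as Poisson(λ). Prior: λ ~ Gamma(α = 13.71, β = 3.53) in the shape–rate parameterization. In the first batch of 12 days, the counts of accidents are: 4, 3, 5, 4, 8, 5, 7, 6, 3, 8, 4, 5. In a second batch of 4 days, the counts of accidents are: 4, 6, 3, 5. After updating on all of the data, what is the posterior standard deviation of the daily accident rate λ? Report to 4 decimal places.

0.4957

With a Gamma(shape α, rate β) prior, the Poisson likelihood is conjugate: the posterior is Gamma(α + ΣXᵢ, β + n).
Batch 1: sum of counts S = 62 over n = 12 days.
After batch 1: Gamma(α+S, β+n) = Gamma(13.71+62, 3.53+12) = Gamma(75.71, 15.53).
Batch 2: sum of counts S = 18 over n = 4 days.
After batch 2: Gamma(α+S, β+n) = Gamma(75.71+18, 15.53+4) = Gamma(93.71, 19.53).
SD = √α/β = √93.71/19.53 = 0.4957.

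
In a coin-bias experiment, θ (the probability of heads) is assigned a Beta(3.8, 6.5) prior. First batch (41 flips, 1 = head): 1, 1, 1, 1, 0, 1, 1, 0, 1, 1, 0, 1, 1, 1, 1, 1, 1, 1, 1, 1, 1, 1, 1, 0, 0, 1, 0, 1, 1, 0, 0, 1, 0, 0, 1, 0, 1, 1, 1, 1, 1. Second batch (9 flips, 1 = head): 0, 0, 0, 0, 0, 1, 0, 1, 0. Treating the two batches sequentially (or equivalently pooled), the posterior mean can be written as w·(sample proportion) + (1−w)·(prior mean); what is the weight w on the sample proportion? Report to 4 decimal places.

The Beta prior is conjugate to a Binomial/Bernoulli likelihood; the update adds successes to α and failures to β.
Total number of flips: n = 41 + 9 = 50.
Posterior mean = (α₀+k)/(α₀+β₀+n) = [n/(α₀+β₀+n)]·(k/n) + [(α₀+β₀)/(α₀+β₀+n)]·α₀/(α₀+β₀), so only n and the prior enter the weight.
The weight on the data is w = n/(α₀+β₀+n) = 50/(3.8+6.5+50) = 50/60.3 = 0.8292.

0.8292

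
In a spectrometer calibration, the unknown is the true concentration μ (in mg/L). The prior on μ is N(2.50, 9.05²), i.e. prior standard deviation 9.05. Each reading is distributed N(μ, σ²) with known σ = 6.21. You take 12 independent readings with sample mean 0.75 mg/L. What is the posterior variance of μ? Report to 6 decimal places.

3.092338

For Normal data with known variance σ², a Normal(μ₀, σ₀²) prior on μ is conjugate. Posterior precision = 1/σ₀² + n/σ²; posterior mean is the precision-weighted average of μ₀ and x̄.
σ₀² = 9.05² = 81.9025, σ² = 6.21² = 38.5641; σ² + n·σ₀² = 38.5641 + 12·81.9025 = 1021.3941.
Posterior precision = 1/σ₀² + n/σ² = 1/81.9025 + 12/38.5641 = (σ² + n·σ₀²)/(σ₀²σ²) = 1021.3941/(81.9025·38.5641); posterior variance σₙ² = σ₀²σ²/(σ² + n·σ₀²) = 81.9025·38.5641/1021.3941 = 3.092338.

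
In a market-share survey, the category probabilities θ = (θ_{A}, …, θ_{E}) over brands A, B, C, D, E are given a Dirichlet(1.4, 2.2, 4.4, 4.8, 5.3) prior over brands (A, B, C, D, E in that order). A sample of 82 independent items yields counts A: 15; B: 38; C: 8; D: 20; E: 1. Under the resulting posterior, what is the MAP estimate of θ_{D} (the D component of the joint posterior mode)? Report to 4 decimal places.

The Dirichlet prior is conjugate to the Multinomial likelihood: each posterior αⱼ = prior αⱼ + observed count nⱼ.
Posterior concentration: (16.4, 40.2, 12.4, 24.8, 6.3), total = 100.1.
Joint mode component: (α_{D}−1)/(Σα−K) = 23.8/95.1 = 0.2503.

0.2503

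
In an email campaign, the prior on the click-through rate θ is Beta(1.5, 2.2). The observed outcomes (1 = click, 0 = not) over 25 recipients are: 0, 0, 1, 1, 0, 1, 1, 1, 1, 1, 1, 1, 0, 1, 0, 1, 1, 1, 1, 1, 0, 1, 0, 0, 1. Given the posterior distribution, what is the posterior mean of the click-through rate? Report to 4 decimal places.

The Beta prior is conjugate to a Binomial/Bernoulli likelihood; the update adds successes to α and failures to β.
Posterior: Beta(α+k, β+n−k) = Beta(1.5+17, 2.2+8) = Beta(18.5, 10.2).
Posterior mean = α/(α+β) = 18.5/28.7 = 0.6446.

0.6446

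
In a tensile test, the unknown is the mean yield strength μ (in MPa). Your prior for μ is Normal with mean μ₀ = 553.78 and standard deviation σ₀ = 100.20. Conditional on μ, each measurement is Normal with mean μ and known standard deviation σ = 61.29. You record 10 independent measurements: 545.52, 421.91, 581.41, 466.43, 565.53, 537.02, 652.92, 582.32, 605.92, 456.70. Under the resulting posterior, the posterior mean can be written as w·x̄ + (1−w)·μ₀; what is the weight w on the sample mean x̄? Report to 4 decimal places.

For Normal data with known variance σ², a Normal(μ₀, σ₀²) prior on μ is conjugate. Posterior precision = 1/σ₀² + n/σ²; posterior mean is the precision-weighted average of μ₀ and x̄.
σ₀² = 100.20² = 10040.04, σ² = 61.29² = 3756.4641. Prior precision 1/σ₀² = 1/10040.04; data precision n/σ² = 10/3756.4641.
w = (n/σ²)/(1/σ₀² + n/σ²) = n·σ₀²/(σ² + n·σ₀²) = 10·10040.04/(3756.4641 + 10·10040.04) = 100400.4/104156.8641 = 0.9639.

0.9639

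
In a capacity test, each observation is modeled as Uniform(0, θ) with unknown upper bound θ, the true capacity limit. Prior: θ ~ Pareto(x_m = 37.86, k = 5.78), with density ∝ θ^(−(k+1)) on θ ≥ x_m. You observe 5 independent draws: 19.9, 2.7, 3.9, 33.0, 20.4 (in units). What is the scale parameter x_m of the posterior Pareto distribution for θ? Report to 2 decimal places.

37.86

A Pareto(scale x_m, shape k) prior on the upper bound θ of Uniform(0, θ) is conjugate: posterior is Pareto(max(x_m, max xᵢ), k + n).
Sample maximum = 33.0; prior scale x_m = 37.86 → posterior scale = max = 37.86.
Posterior shape = 5.78 + 5 = 10.78.
Posterior scale x_m = 37.86.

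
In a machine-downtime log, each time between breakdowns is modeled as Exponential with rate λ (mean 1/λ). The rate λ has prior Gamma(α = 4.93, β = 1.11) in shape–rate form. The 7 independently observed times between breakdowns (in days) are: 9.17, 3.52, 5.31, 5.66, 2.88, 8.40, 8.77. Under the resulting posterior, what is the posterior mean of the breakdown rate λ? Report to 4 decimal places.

0.2662

With a Gamma(shape α, rate β) prior on the exponential rate λ, the posterior after n observations with total T = Σxᵢ is Gamma(α+n, β+T).
Sum of observations T = 43.71 days; n = 7.
Posterior: Gamma(4.93+7, 1.11+43.71) = Gamma(11.93, 44.82).
Posterior mean of λ = α/β = 11.93/44.82 = 0.2662.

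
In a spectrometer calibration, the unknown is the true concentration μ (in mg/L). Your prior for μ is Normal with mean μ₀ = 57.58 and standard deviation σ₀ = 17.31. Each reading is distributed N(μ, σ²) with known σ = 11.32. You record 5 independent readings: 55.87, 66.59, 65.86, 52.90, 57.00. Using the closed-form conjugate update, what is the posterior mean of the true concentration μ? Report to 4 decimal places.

For Normal data with known variance σ², a Normal(μ₀, σ₀²) prior on μ is conjugate. Posterior precision = 1/σ₀² + n/σ²; posterior mean is the precision-weighted average of μ₀ and x̄.
Σxᵢ = 55.87 + 66.59 + 65.86 + 52.90 + 57.00 = 298.22, so n·x̄ = 298.22.
σ₀² = 17.31² = 299.6361, σ² = 11.32² = 128.1424; σ² + n·σ₀² = 128.1424 + 5·299.6361 = 1626.3229.
Posterior mean = (μ₀/σ₀² + n·x̄/σ²)/(1/σ₀² + n/σ²) = (σ²·μ₀ + σ₀²·n·x̄)/(σ² + n·σ₀²) = (128.1424·57.58 + 299.6361·298.22)/1626.3229 = 96735.917134/1626.3229 = 59.4814.

59.4814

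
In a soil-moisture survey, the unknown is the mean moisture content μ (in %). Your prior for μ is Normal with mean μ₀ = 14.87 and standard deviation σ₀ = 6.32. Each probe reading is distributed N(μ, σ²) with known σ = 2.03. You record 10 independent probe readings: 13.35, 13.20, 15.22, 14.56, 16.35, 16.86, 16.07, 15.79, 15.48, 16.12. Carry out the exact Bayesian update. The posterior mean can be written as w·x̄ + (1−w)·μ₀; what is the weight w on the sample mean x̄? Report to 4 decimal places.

0.9898

For Normal data with known variance σ², a Normal(μ₀, σ₀²) prior on μ is conjugate. Posterior precision = 1/σ₀² + n/σ²; posterior mean is the precision-weighted average of μ₀ and x̄.
σ₀² = 6.32² = 39.9424, σ² = 2.03² = 4.1209. Prior precision 1/σ₀² = 1/39.9424; data precision n/σ² = 10/4.1209.
w = (n/σ²)/(1/σ₀² + n/σ²) = n·σ₀²/(σ² + n·σ₀²) = 10·39.9424/(4.1209 + 10·39.9424) = 399.424/403.5449 = 0.9898.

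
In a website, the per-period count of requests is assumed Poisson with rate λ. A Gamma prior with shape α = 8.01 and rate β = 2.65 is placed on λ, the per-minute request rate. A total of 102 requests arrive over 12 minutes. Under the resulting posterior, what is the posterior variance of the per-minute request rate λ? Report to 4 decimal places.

With a Gamma(shape α, rate β) prior, the Poisson likelihood is conjugate: the posterior is Gamma(α + ΣXᵢ, β + n).
Posterior: Gamma(α+S, β+n) = Gamma(8.01+102, 2.65+12) = Gamma(110.01, 14.65).
Var = α/β² = 110.01/14.65² = 0.5126.

0.5126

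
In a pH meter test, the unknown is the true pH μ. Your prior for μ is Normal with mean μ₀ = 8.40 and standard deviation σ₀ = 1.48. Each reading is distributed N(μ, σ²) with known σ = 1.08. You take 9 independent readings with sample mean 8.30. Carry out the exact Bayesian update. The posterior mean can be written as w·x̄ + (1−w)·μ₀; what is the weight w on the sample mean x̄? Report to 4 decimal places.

For Normal data with known variance σ², a Normal(μ₀, σ₀²) prior on μ is conjugate. Posterior precision = 1/σ₀² + n/σ²; posterior mean is the precision-weighted average of μ₀ and x̄.
σ₀² = 1.48² = 2.1904, σ² = 1.08² = 1.1664. Prior precision 1/σ₀² = 1/2.1904; data precision n/σ² = 9/1.1664.
w = (n/σ²)/(1/σ₀² + n/σ²) = n·σ₀²/(σ² + n·σ₀²) = 9·2.1904/(1.1664 + 9·2.1904) = 19.7136/20.88 = 0.9441.

0.9441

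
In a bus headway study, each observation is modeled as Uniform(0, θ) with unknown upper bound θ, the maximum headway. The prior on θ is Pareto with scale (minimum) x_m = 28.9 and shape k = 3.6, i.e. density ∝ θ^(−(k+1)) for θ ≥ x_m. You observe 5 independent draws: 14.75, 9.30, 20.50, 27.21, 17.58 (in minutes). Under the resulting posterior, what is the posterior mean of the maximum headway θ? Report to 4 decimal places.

32.7026

A Pareto(scale x_m, shape k) prior on the upper bound θ of Uniform(0, θ) is conjugate: posterior is Pareto(max(x_m, max xᵢ), k + n).
Sample maximum = 27.21; prior scale x_m = 28.9 → posterior scale = max = 28.90.
Posterior shape = 3.6 + 5 = 8.6.
E[θ|data] = k·x_m/(k−1) = 8.6·28.90/7.6 = 32.7026.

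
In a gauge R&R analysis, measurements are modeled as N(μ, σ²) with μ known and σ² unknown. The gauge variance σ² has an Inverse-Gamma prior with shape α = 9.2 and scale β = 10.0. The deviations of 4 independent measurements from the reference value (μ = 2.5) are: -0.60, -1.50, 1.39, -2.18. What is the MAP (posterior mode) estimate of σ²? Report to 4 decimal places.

With known mean μ and an Inverse-Gamma(α, β) prior on σ², the Normal likelihood is conjugate: posterior is Inv-Gamma(α + n/2, β + Σ(xᵢ−μ)²/2).
Σ(xᵢ−μ)² = (-0.60)² + (-1.50)² + (1.39)² + (-2.18)² = 9.2945.
Posterior: Inv-Gamma(9.2 + 4/2, 10.0 + 9.2945/2) = Inv-Gamma(11.20, 14.64725).
Mode = β/(α+1) = 14.64725/12.20 = 1.2006.

1.2006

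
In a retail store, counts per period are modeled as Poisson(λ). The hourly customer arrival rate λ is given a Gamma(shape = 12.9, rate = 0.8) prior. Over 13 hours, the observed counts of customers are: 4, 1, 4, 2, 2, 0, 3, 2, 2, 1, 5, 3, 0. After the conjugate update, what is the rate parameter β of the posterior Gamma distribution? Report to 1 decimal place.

With a Gamma(shape α, rate β) prior, the Poisson likelihood is conjugate: the posterior is Gamma(α + ΣXᵢ, β + n).
Sum of counts S = 29 over n = 13 hours.
Posterior: Gamma(α+S, β+n) = Gamma(12.9+29, 0.8+13) = Gamma(41.9, 13.8).
Posterior β = 13.8.

13.8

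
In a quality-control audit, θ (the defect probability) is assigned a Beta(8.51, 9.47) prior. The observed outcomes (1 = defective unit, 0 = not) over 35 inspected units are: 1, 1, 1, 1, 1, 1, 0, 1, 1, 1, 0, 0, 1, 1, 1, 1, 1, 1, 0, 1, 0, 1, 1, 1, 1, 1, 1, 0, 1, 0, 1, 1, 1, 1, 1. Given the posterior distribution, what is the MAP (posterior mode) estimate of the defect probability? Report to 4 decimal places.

0.6965

The Beta prior is conjugate to a Binomial/Bernoulli likelihood; the update adds successes to α and failures to β.
Posterior: Beta(α+k, β+n−k) = Beta(8.51+28, 9.47+7) = Beta(36.51, 16.47).
Mode of Beta(a,b) for a,b>1 is (a−1)/(a+b−2) = 35.51/50.98 = 0.6965.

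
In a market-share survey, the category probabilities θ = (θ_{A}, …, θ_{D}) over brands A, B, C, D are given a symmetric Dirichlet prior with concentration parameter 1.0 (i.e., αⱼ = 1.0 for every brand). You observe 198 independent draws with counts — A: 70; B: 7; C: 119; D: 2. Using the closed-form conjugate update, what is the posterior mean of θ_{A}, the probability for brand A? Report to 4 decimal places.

The Dirichlet prior is conjugate to the Multinomial likelihood: each posterior αⱼ = prior αⱼ + observed count nⱼ.
Posterior concentration: (71.0, 8.0, 120.0, 3.0), total = 202.0.
E[θ_{A}|data] = α_{A}/Σα = 71.0/202.0 = 0.3515.

0.3515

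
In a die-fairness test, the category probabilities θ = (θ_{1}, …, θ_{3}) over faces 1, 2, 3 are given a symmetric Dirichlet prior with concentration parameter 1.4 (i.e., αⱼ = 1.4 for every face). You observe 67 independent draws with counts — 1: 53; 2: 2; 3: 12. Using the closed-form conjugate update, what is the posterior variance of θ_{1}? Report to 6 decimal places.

The Dirichlet prior is conjugate to the Multinomial likelihood: each posterior αⱼ = prior αⱼ + observed count nⱼ.
Posterior concentration: (54.4, 3.4, 13.4), total = 71.2.
Var[θ_j] = α_j(Σα−α_j)/((Σα)²(Σα+1)) = 54.4·16.8/(71.2²·72.2) = 0.002497.

0.002497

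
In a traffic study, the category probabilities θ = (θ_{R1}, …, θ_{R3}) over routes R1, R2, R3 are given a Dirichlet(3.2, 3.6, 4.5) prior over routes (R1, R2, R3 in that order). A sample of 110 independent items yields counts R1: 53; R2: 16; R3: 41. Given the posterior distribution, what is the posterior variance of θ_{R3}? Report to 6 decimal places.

0.001917

The Dirichlet prior is conjugate to the Multinomial likelihood: each posterior αⱼ = prior αⱼ + observed count nⱼ.
Posterior concentration: (56.2, 19.6, 45.5), total = 121.3.
Var[θ_j] = α_j(Σα−α_j)/((Σα)²(Σα+1)) = 45.5·75.8/(121.3²·122.3) = 0.001917.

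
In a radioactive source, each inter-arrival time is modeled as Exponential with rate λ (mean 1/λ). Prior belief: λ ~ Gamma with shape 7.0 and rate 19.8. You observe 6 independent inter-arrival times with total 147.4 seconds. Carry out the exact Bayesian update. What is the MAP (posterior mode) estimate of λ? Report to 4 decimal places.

With a Gamma(shape α, rate β) prior on the exponential rate λ, the posterior after n observations with total T = Σxᵢ is Gamma(α+n, β+T).
Posterior: Gamma(7.0+6, 19.8+147.4) = Gamma(13.0, 167.2).
Mode = (α−1)/β = 0.0718.

0.0718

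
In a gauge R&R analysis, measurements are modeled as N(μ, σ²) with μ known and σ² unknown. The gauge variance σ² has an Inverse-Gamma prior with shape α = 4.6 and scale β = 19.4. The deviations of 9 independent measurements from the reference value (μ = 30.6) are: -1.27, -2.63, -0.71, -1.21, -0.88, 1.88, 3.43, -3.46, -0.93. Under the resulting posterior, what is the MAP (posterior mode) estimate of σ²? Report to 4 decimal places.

3.8717

With known mean μ and an Inverse-Gamma(α, β) prior on σ², the Normal likelihood is conjugate: posterior is Inv-Gamma(α + n/2, β + Σ(xᵢ−μ)²/2).
Σ(xᵢ−μ)² = (-1.27)² + (-2.63)² + (-0.71)² + (-1.21)² + (-0.88)² + (1.88)² + (3.43)² + (-3.46)² + (-0.93)² = 39.4082.
Posterior: Inv-Gamma(4.6 + 9/2, 19.4 + 39.4082/2) = Inv-Gamma(9.10, 39.10410).
Mode = β/(α+1) = 39.10410/10.10 = 3.8717.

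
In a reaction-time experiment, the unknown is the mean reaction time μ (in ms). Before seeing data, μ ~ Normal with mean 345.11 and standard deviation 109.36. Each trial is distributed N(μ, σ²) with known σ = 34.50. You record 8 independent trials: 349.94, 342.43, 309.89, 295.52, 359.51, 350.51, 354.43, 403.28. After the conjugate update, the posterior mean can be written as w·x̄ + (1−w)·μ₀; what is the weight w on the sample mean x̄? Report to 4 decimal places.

0.9877

For Normal data with known variance σ², a Normal(μ₀, σ₀²) prior on μ is conjugate. Posterior precision = 1/σ₀² + n/σ²; posterior mean is the precision-weighted average of μ₀ and x̄.
σ₀² = 109.36² = 11959.6096, σ² = 34.50² = 1190.25. Prior precision 1/σ₀² = 1/11959.6096; data precision n/σ² = 8/1190.25.
w = (n/σ²)/(1/σ₀² + n/σ²) = n·σ₀²/(σ² + n·σ₀²) = 8·11959.6096/(1190.25 + 8·11959.6096) = 95676.8768/96867.1268 = 0.9877.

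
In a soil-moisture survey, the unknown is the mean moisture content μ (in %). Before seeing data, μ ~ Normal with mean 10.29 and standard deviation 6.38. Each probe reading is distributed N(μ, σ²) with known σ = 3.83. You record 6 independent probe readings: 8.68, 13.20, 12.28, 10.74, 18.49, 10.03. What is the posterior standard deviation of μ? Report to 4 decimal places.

For Normal data with known variance σ², a Normal(μ₀, σ₀²) prior on μ is conjugate. Posterior precision = 1/σ₀² + n/σ²; posterior mean is the precision-weighted average of μ₀ and x̄.
σ₀² = 6.38² = 40.7044, σ² = 3.83² = 14.6689; σ² + n·σ₀² = 14.6689 + 6·40.7044 = 258.8953.
Posterior precision = 1/σ₀² + n/σ² = 1/40.7044 + 6/14.6689 = (σ² + n·σ₀²)/(σ₀²σ²) = 258.8953/(40.7044·14.6689); posterior variance σₙ² = σ₀²σ²/(σ² + n·σ₀²) = 40.7044·14.6689/258.8953 = 2.306294.
Posterior SD = √σₙ² = √(40.7044·14.6689/258.8953) = 1.5186.

1.5186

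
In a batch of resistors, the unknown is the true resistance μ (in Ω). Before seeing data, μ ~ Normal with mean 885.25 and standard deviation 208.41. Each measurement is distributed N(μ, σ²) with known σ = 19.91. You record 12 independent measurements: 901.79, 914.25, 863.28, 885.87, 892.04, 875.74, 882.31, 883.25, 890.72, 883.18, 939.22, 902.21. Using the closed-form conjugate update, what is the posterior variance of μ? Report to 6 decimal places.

33.008904

For Normal data with known variance σ², a Normal(μ₀, σ₀²) prior on μ is conjugate. Posterior precision = 1/σ₀² + n/σ²; posterior mean is the precision-weighted average of μ₀ and x̄.
σ₀² = 208.41² = 43434.7281, σ² = 19.91² = 396.4081; σ² + n·σ₀² = 396.4081 + 12·43434.7281 = 521613.1453.
Posterior precision = 1/σ₀² + n/σ² = 1/43434.7281 + 12/396.4081 = (σ² + n·σ₀²)/(σ₀²σ²) = 521613.1453/(43434.7281·396.4081); posterior variance σₙ² = σ₀²σ²/(σ² + n·σ₀²) = 43434.7281·396.4081/521613.1453 = 33.008904.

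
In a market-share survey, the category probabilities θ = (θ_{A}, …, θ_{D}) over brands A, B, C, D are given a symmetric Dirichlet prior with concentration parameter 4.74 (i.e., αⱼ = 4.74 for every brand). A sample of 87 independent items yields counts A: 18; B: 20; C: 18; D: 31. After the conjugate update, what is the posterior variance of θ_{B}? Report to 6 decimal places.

0.001673

The Dirichlet prior is conjugate to the Multinomial likelihood: each posterior αⱼ = prior αⱼ + observed count nⱼ.
Posterior concentration: (22.74, 24.74, 22.74, 35.74), total = 105.96.
Var[θ_j] = α_j(Σα−α_j)/((Σα)²(Σα+1)) = 24.74·81.22/(105.96²·106.96) = 0.001673.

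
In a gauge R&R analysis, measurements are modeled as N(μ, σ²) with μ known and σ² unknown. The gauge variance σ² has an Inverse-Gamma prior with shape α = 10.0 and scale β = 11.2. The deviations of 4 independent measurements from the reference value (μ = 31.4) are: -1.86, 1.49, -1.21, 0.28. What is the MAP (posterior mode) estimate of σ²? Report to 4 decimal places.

1.1393

With known mean μ and an Inverse-Gamma(α, β) prior on σ², the Normal likelihood is conjugate: posterior is Inv-Gamma(α + n/2, β + Σ(xᵢ−μ)²/2).
Σ(xᵢ−μ)² = (-1.86)² + (1.49)² + (-1.21)² + (0.28)² = 7.2222.
Posterior: Inv-Gamma(10.0 + 4/2, 11.2 + 7.2222/2) = Inv-Gamma(12.00, 14.81110).
Mode = β/(α+1) = 14.81110/13.00 = 1.1393.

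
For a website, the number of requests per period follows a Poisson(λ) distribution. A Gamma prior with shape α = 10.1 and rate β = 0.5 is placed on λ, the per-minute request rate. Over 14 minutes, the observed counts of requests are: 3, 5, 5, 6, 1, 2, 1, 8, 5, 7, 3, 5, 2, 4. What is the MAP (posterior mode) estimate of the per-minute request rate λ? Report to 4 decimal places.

4.5586

With a Gamma(shape α, rate β) prior, the Poisson likelihood is conjugate: the posterior is Gamma(α + ΣXᵢ, β + n).
Sum of counts S = 57 over n = 14 minutes.
Posterior: Gamma(α+S, β+n) = Gamma(10.1+57, 0.5+14) = Gamma(67.1, 14.5).
Mode of Gamma(α,β) for α≥1 is (α−1)/β = 66.1/14.5 = 4.5586.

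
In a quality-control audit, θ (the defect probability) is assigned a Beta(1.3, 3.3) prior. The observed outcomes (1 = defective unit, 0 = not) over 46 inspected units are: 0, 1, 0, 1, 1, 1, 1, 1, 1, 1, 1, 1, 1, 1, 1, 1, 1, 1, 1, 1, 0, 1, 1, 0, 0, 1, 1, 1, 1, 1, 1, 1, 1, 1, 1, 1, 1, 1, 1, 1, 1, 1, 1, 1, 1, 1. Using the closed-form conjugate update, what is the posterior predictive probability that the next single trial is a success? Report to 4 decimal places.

0.8360

The Beta prior is conjugate to a Binomial/Bernoulli likelihood; the update adds successes to α and failures to β.
Posterior: Beta(α+k, β+n−k) = Beta(1.3+41, 3.3+5) = Beta(42.3, 8.3).
For a single future Bernoulli trial, P(success | data) = α/(α+β) = 0.8360.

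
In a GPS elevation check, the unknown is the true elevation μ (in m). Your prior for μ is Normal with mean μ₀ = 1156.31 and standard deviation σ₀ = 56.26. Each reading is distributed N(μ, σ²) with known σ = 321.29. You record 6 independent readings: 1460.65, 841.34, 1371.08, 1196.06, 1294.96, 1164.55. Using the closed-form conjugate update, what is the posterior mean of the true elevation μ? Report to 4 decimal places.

For Normal data with known variance σ², a Normal(μ₀, σ₀²) prior on μ is conjugate. Posterior precision = 1/σ₀² + n/σ²; posterior mean is the precision-weighted average of μ₀ and x̄.
Σxᵢ = 1460.65 + 841.34 + 1371.08 + 1196.06 + 1294.96 + 1164.55 = 7328.64, so n·x̄ = 7328.64.
σ₀² = 56.26² = 3165.1876, σ² = 321.29² = 103227.2641; σ² + n·σ₀² = 103227.2641 + 6·3165.1876 = 122218.3897.
Posterior mean = (μ₀/σ₀² + n·x̄/σ²)/(1/σ₀² + n/σ²) = (σ²·μ₀ + σ₀²·n·x̄)/(σ² + n·σ₀²) = (103227.2641·1156.31 + 3165.1876·7328.64)/122218.3897 = 142559238.204335/122218.3897 = 1166.4303.

1166.4303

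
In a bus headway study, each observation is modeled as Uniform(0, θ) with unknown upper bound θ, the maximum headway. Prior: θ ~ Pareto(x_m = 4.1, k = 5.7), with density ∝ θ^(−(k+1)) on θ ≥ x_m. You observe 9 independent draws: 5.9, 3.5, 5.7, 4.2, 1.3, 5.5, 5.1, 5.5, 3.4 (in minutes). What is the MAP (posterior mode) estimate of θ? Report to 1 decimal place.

5.9

A Pareto(scale x_m, shape k) prior on the upper bound θ of Uniform(0, θ) is conjugate: posterior is Pareto(max(x_m, max xᵢ), k + n).
Sample maximum = 5.9; prior scale x_m = 4.1 → posterior scale = max = 5.9.
Posterior shape = 5.7 + 9 = 14.7.
The Pareto density is decreasing on [x_m, ∞), so the mode is x_m = 5.9.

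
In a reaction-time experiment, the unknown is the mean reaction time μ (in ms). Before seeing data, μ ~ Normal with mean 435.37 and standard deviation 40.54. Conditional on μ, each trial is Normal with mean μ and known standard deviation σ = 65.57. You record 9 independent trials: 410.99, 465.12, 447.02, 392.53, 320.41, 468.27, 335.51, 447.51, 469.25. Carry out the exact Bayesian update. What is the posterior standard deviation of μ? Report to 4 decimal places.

19.2387

For Normal data with known variance σ², a Normal(μ₀, σ₀²) prior on μ is conjugate. Posterior precision = 1/σ₀² + n/σ²; posterior mean is the precision-weighted average of μ₀ and x̄.
σ₀² = 40.54² = 1643.4916, σ² = 65.57² = 4299.4249; σ² + n·σ₀² = 4299.4249 + 9·1643.4916 = 19090.8493.
Posterior precision = 1/σ₀² + n/σ² = 1/1643.4916 + 9/4299.4249 = (σ² + n·σ₀²)/(σ₀²σ²) = 19090.8493/(1643.4916·4299.4249); posterior variance σₙ² = σ₀²σ²/(σ² + n·σ₀²) = 1643.4916·4299.4249/19090.8493 = 370.128568.
Posterior SD = √σₙ² = √(1643.4916·4299.4249/19090.8493) = 19.2387.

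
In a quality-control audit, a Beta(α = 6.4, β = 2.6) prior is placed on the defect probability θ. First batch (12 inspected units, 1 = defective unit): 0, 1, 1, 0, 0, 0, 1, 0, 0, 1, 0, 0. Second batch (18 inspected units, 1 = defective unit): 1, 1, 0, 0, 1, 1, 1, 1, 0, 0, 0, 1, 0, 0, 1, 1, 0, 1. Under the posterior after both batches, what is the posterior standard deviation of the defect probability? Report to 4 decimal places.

0.0790

The Beta prior is conjugate to a Binomial/Bernoulli likelihood; the update adds successes to α and failures to β.
After batch 1: Beta(6.4+4, 2.6+8) = Beta(10.4, 10.6).
After batch 2: Beta(10.4+10, 10.6+8) = Beta(20.4, 18.6).
Var = αβ/((α+β)²(α+β+1)) = 20.4·18.6/(39.0²·40.0) = 0.00623669; SD = √0.00623669 = 0.0790.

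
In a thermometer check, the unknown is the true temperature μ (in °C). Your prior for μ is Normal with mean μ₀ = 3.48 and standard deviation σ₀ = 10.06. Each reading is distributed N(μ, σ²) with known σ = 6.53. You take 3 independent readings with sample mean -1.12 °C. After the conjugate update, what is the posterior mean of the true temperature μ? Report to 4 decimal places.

For Normal data with known variance σ², a Normal(μ₀, σ₀²) prior on μ is conjugate. Posterior precision = 1/σ₀² + n/σ²; posterior mean is the precision-weighted average of μ₀ and x̄.
n·x̄ = 3·(-1.12) = -3.36.
σ₀² = 10.06² = 101.2036, σ² = 6.53² = 42.6409; σ² + n·σ₀² = 42.6409 + 3·101.2036 = 346.2517.
Posterior mean = (μ₀/σ₀² + n·x̄/σ²)/(1/σ₀² + n/σ²) = (σ²·μ₀ + σ₀²·n·x̄)/(σ² + n·σ₀²) = (42.6409·3.48 + 101.2036·(-3.36))/346.2517 = -191.653764/346.2517 = -0.5535.

-0.5535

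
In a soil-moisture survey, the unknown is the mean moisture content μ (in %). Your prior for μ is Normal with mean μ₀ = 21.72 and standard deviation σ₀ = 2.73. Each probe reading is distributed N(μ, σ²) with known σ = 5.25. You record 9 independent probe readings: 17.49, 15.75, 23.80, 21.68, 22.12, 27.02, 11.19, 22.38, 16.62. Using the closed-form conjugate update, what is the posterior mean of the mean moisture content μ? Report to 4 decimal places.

20.3474

For Normal data with known variance σ², a Normal(μ₀, σ₀²) prior on μ is conjugate. Posterior precision = 1/σ₀² + n/σ²; posterior mean is the precision-weighted average of μ₀ and x̄.
Σxᵢ = 17.49 + 15.75 + 23.80 + 21.68 + 22.12 + 27.02 + 11.19 + 22.38 + 16.62 = 178.05, so n·x̄ = 178.05.
σ₀² = 2.73² = 7.4529, σ² = 5.25² = 27.5625; σ² + n·σ₀² = 27.5625 + 9·7.4529 = 94.6386.
Posterior mean = (μ₀/σ₀² + n·x̄/σ²)/(1/σ₀² + n/σ²) = (σ²·μ₀ + σ₀²·n·x̄)/(σ² + n·σ₀²) = (27.5625·21.72 + 7.4529·178.05)/94.6386 = 1925.646345/94.6386 = 20.3474.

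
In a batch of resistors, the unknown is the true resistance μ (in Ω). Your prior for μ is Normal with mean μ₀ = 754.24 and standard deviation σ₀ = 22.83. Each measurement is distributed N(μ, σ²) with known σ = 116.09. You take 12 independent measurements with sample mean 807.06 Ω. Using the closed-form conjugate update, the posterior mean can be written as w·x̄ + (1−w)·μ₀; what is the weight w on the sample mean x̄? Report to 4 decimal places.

0.3170

For Normal data with known variance σ², a Normal(μ₀, σ₀²) prior on μ is conjugate. Posterior precision = 1/σ₀² + n/σ²; posterior mean is the precision-weighted average of μ₀ and x̄.
σ₀² = 22.83² = 521.2089, σ² = 116.09² = 13476.8881. Prior precision 1/σ₀² = 1/521.2089; data precision n/σ² = 12/13476.8881.
w = (n/σ²)/(1/σ₀² + n/σ²) = n·σ₀²/(σ² + n·σ₀²) = 12·521.2089/(13476.8881 + 12·521.2089) = 6254.5068/19731.3949 = 0.3170.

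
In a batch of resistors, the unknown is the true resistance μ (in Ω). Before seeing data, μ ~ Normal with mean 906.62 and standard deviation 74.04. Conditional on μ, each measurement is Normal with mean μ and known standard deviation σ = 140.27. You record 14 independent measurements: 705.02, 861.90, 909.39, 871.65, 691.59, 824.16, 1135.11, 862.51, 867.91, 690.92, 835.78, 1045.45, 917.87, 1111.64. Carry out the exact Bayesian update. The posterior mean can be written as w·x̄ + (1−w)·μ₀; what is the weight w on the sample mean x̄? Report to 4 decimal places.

0.7959

For Normal data with known variance σ², a Normal(μ₀, σ₀²) prior on μ is conjugate. Posterior precision = 1/σ₀² + n/σ²; posterior mean is the precision-weighted average of μ₀ and x̄.
σ₀² = 74.04² = 5481.9216, σ² = 140.27² = 19675.6729. Prior precision 1/σ₀² = 1/5481.9216; data precision n/σ² = 14/19675.6729.
w = (n/σ²)/(1/σ₀² + n/σ²) = n·σ₀²/(σ² + n·σ₀²) = 14·5481.9216/(19675.6729 + 14·5481.9216) = 76746.9024/96422.5753 = 0.7959.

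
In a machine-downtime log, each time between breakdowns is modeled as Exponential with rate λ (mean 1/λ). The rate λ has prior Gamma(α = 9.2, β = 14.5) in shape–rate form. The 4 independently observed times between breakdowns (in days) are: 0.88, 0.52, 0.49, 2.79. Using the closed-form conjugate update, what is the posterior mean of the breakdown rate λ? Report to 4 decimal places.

With a Gamma(shape α, rate β) prior on the exponential rate λ, the posterior after n observations with total T = Σxᵢ is Gamma(α+n, β+T).
Sum of observations T = 4.68 days; n = 4.
Posterior: Gamma(9.2+4, 14.5+4.68) = Gamma(13.2, 19.18).
Posterior mean of λ = α/β = 13.2/19.18 = 0.6882.

0.6882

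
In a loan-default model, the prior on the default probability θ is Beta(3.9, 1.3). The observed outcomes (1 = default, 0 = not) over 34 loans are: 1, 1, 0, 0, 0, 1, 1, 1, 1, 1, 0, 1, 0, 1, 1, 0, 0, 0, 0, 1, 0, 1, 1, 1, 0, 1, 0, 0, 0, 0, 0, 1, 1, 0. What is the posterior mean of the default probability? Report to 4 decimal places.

0.5332

The Beta prior is conjugate to a Binomial/Bernoulli likelihood; the update adds successes to α and failures to β.
Posterior: Beta(α+k, β+n−k) = Beta(3.9+17, 1.3+17) = Beta(20.9, 18.3).
Posterior mean = α/(α+β) = 20.9/39.2 = 0.5332.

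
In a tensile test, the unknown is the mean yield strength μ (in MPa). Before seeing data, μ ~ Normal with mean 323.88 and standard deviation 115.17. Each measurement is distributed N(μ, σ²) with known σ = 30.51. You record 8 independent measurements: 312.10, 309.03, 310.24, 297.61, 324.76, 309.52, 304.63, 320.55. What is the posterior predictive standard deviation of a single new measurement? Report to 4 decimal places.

32.3451

For Normal data with known variance σ², a Normal(μ₀, σ₀²) prior on μ is conjugate. Posterior precision = 1/σ₀² + n/σ²; posterior mean is the precision-weighted average of μ₀ and x̄.
σ₀² = 115.17² = 13264.1289, σ² = 30.51² = 930.8601; σ² + n·σ₀² = 930.8601 + 8·13264.1289 = 107043.8913.
Posterior precision = 1/σ₀² + n/σ² = 1/13264.1289 + 8/930.8601 = (σ² + n·σ₀²)/(σ₀²σ²) = 107043.8913/(13264.1289·930.8601); posterior variance σₙ² = σ₀²σ²/(σ² + n·σ₀²) = 13264.1289·930.8601/107043.8913 = 115.345661.
Predictive variance for one new observation = σₙ² + σ² = 13264.1289·930.8601/107043.8913 + 930.8601 = σ²·(σ₀² + 107043.8913)/107043.8913 = 930.8601·120308.0202/107043.8913 = 1046.205761; SD = √(930.8601·120308.0202/107043.8913) = 32.3451.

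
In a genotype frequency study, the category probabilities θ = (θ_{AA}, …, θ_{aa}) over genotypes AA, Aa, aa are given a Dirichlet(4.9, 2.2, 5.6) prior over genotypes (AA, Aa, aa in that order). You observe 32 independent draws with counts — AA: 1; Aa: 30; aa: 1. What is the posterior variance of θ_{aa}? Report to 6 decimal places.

0.002754

The Dirichlet prior is conjugate to the Multinomial likelihood: each posterior αⱼ = prior αⱼ + observed count nⱼ.
Posterior concentration: (5.9, 32.2, 6.6), total = 44.7.
Var[θ_j] = α_j(Σα−α_j)/((Σα)²(Σα+1)) = 6.6·38.1/(44.7²·45.7) = 0.002754.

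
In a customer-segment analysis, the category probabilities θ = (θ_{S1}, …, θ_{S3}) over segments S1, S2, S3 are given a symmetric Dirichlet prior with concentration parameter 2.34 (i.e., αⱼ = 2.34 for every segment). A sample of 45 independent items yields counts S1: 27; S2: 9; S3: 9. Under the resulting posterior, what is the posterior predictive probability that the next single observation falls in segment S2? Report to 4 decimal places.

The Dirichlet prior is conjugate to the Multinomial likelihood: each posterior αⱼ = prior αⱼ + observed count nⱼ.
Posterior concentration: (29.34, 11.34, 11.34), total = 52.02.
P(next = S2 | data) = α_{S2}/Σα = 0.2180.

0.2180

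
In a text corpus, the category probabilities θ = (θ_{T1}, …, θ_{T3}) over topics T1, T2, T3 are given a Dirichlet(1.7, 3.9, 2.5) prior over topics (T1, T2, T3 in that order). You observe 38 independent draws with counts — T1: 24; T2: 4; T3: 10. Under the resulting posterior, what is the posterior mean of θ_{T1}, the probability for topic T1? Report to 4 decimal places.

0.5575

The Dirichlet prior is conjugate to the Multinomial likelihood: each posterior αⱼ = prior αⱼ + observed count nⱼ.
Posterior concentration: (25.7, 7.9, 12.5), total = 46.1.
E[θ_{T1}|data] = α_{T1}/Σα = 25.7/46.1 = 0.5575.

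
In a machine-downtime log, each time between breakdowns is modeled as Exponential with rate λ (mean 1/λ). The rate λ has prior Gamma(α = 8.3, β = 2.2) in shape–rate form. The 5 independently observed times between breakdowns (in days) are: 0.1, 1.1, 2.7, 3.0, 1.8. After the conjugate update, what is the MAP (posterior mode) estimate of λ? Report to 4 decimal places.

1.1284

With a Gamma(shape α, rate β) prior on the exponential rate λ, the posterior after n observations with total T = Σxᵢ is Gamma(α+n, β+T).
Sum of observations T = 8.7 days; n = 5.
Posterior: Gamma(8.3+5, 2.2+8.7) = Gamma(13.3, 10.9).
Mode = (α−1)/β = 1.1284.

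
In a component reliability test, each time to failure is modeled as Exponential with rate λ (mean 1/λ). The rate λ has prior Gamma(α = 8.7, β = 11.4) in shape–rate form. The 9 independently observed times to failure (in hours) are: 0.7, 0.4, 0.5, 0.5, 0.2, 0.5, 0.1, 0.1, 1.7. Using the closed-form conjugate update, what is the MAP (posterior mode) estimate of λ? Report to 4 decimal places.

1.0373

With a Gamma(shape α, rate β) prior on the exponential rate λ, the posterior after n observations with total T = Σxᵢ is Gamma(α+n, β+T).
Sum of observations T = 4.7 hours; n = 9.
Posterior: Gamma(8.7+9, 11.4+4.7) = Gamma(17.7, 16.1).
Mode = (α−1)/β = 1.0373.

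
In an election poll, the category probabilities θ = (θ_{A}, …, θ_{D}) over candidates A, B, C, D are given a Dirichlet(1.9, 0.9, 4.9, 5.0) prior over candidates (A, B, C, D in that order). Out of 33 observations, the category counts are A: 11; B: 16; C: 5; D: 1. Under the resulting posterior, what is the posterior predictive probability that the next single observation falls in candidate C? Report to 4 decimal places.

0.2166

The Dirichlet prior is conjugate to the Multinomial likelihood: each posterior αⱼ = prior αⱼ + observed count nⱼ.
Posterior concentration: (12.9, 16.9, 9.9, 6.0), total = 45.7.
P(next = C | data) = α_{C}/Σα = 0.2166.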